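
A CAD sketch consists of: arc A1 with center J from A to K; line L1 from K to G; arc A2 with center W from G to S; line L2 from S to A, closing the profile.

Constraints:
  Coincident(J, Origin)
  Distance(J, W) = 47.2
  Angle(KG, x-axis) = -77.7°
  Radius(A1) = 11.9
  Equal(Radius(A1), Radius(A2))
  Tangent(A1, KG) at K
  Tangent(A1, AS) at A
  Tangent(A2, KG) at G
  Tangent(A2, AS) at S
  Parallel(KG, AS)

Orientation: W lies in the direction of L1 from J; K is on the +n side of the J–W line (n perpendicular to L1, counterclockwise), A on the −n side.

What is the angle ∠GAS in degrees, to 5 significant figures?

26.759°

The slot axis is L1's direction at -77.7°, so u = (cos -77.7°, sin -77.7°) = (0.21303, -0.97705) and n = (−sin -77.7°, cos -77.7°) = (0.97705, 0.21303). J is at the origin and W lies 47.2 along u from J, so W = 47.2·u = (10.055, -46.117). Tangency of A1 to both parallel lines with radius 11.9 puts K and A at J ± 11.9·n: K = (11.627, 2.5351), A = (-11.627, -2.5351). Equal radii place G and S the same way about W: G = W + 11.9·n = (21.682, -43.581), S = W − 11.9·n = (-1.5718, -48.652). Then cos ∠GAS = AG·AS / (|AG||AS|), giving 26.759°.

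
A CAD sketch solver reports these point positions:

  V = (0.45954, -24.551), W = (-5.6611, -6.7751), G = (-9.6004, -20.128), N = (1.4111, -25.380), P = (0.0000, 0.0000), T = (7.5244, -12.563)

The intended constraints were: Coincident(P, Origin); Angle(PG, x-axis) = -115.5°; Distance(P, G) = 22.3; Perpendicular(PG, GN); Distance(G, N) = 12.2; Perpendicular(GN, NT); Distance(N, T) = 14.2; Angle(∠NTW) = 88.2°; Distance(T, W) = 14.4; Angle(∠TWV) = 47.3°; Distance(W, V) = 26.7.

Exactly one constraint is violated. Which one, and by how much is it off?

Distance(W, V) = 26.7 — off by 7.90.

P = (0.00, 0.00) ✓; PG at -115.5° ✓; |PG| = 22.30 ✓; ∠(PG, GN) = 90.00° ✓; |GN| = 12.20 ✓; ∠(GN, NT) = 90.00° ✓; |NT| = 14.20 ✓; ∠NTW = 88.20° ✓; |TW| = 14.40 ✓; ∠TWV = 47.30° ✓; |WV| = 18.80 ✗.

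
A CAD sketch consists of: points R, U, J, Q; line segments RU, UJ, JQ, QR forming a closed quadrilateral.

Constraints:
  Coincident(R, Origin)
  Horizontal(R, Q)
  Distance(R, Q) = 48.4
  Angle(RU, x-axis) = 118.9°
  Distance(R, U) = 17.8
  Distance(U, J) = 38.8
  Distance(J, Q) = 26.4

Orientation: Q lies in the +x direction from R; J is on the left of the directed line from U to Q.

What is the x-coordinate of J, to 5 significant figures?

30.049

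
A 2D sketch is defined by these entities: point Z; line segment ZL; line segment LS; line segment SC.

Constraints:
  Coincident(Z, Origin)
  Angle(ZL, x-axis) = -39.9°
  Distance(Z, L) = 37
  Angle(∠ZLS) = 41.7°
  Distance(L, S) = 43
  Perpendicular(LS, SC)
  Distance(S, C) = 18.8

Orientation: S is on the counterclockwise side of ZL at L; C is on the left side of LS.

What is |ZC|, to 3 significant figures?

16.4

Z is at the origin; ZL runs at -39.9° with length 37.0, so L = 37.0·(cos -39.9°, sin -39.9°) = (28.4, -23.7). ∠ZLS = 41.7°, so LS runs at -39.9° + (180° − 41.7°) = 98.4° from the x-axis; with |LS| = 43.0, S = L + 43.0·(cos 98.4°, sin 98.4°) = (22.1, 18.8). LS ⟂ SC; with |SC| = 18.8 on the left of LS, C = S + 18.8·(-0.989, -0.146) = (3.51, 16.1). Then |ZC| = |C − Z| = 16.4.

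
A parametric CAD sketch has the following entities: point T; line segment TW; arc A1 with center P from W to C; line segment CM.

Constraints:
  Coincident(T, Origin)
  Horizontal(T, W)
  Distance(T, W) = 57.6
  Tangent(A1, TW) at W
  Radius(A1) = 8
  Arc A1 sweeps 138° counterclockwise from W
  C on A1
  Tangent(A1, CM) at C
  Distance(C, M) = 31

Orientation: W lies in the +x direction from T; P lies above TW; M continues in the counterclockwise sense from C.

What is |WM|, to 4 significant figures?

38.94

T is at the origin; T and W share the same y with |TW| = 57.6 and W on the +x side, so W = (57.60, 0.000). A1 meets TW tangentially, so PW is at right angles to TW, so P = W + (0, 8) = (57.60, 8.000). On A1, W sits at bearing -90° from P; a 138° counterclockwise sweep puts C at bearing 48°, so C = P + 8.0·(cos 48°, sin 48°) = (62.95, 13.95). Tangency of A1 to CM means the radius PC is perpendicular to CM, so CM runs along (−sin 48°, cos 48°); with |CM| = 31.0, M = (39.92, 34.69). Then |WM| = |M − W| = 38.94.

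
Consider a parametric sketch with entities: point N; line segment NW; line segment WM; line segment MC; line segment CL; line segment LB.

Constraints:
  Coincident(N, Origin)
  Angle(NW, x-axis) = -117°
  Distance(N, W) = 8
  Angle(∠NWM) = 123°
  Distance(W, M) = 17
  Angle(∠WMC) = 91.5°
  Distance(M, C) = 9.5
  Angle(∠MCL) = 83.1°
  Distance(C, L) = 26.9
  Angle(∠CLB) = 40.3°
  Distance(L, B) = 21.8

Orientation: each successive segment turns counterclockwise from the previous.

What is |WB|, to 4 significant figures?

10.00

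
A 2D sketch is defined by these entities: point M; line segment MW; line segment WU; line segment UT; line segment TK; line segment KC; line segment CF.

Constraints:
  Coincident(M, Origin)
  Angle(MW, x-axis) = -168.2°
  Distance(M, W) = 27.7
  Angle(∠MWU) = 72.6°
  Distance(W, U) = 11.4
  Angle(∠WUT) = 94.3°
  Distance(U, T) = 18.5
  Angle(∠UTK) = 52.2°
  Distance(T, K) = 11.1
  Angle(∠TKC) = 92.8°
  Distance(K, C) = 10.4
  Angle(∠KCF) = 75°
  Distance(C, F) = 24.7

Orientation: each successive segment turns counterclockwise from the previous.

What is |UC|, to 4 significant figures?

4.239

M is at the origin; MW runs at -168.2° with length 27.7, so W = (-27.11, -5.665). ∠MWU = 72.6° gives WU at -60.80° from the x-axis; with |WU| = 11.4, U = (-21.55, -15.62). ∠WUT = 94.3° gives UT at 24.90° from the x-axis; with |UT| = 18.5, T = (-4.773, -7.827). ∠UTK = 52.2° gives TK at 152.7° from the x-axis; with |TK| = 11.1, K = (-14.64, -2.736). ∠TKC = 92.8° gives KC at -120.1° from the x-axis; with |KC| = 10.4, C = (-19.85, -11.73). Then |UC| = |C − U| = 4.239.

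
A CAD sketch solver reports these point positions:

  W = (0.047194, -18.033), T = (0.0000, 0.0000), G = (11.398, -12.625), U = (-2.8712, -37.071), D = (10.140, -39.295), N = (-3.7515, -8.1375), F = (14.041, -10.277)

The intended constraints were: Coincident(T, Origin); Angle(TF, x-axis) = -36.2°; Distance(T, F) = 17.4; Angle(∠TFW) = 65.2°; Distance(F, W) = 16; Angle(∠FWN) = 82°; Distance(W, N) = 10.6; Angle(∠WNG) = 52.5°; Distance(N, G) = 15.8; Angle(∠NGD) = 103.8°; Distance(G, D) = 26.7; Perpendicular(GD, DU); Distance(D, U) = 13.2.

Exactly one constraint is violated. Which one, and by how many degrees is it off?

Perpendicular(GD, DU) — off by 7.00°.

T = (0.00, 0.00) ✓; TF at -36.20° ✓; |TF| = 17.40 ✓; ∠TFW = 65.20° ✓; |FW| = 16.00 ✓; ∠FWN = 82.00° ✓; |WN| = 10.60 ✓; ∠WNG = 52.50° ✓; |NG| = 15.80 ✓; ∠NGD = 103.8° ✓; |GD| = 26.70 ✓; ∠(GD, DU) = 97.00° ✗; |DU| = 13.20 ✓.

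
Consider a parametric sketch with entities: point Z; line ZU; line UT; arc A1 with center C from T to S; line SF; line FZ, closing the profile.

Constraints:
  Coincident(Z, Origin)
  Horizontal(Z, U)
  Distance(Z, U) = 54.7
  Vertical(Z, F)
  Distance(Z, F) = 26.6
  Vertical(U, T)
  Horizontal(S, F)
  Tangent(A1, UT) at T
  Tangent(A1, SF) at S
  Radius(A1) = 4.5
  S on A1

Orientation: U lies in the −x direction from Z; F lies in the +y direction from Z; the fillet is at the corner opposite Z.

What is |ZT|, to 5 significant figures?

58.996

Z is at the origin; Z and U share the same y with |ZU| = 54.7 and U on the −x side, so U = (-54.700, 0.0000). Z and F share the same x with |ZF| = 26.6 and F on the +y side, so F = (0.0000, 26.600). The virtual corner opposite Z is at (-54.700, 26.600). Tangency of A1 to UT means the radius CT is perpendicular to UT and A1 meets SF tangentially, so CS is at right angles to SF, with radius 4.5, so the center C sits 4.5 in from both sides at C = (-50.200, 22.100). That places the tangent points at T = (-54.700, 22.100) on UT and S = (-50.200, 26.600) on SF. Then |ZT| = |T − Z| = 58.996.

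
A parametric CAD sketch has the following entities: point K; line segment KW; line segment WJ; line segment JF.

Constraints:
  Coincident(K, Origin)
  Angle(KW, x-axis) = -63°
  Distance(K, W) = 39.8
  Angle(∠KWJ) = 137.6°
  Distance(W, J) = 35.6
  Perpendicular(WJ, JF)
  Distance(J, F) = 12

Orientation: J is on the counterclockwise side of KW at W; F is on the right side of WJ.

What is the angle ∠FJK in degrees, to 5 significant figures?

112.44°

K is at the origin; KW runs at -63.0° with length 39.8, so W = 39.8·(cos -63.0°, sin -63.0°) = (18.069, -35.462). ∠KWJ = 137.6°, so WJ runs at -63.0° + (180° − 137.6°) = -20.600° from the x-axis; with |WJ| = 35.6, J = W + 35.6·(cos -20.600°, sin -20.600°) = (51.393, -47.988). WJ is perpendicular to JF; with |JF| = 12.0 on the right of WJ, F = J + 12.0·(-0.35184, -0.93606) = (47.170, -59.220). Then cos ∠FJK = JF·JK / (|JF||JK|), giving 112.44°.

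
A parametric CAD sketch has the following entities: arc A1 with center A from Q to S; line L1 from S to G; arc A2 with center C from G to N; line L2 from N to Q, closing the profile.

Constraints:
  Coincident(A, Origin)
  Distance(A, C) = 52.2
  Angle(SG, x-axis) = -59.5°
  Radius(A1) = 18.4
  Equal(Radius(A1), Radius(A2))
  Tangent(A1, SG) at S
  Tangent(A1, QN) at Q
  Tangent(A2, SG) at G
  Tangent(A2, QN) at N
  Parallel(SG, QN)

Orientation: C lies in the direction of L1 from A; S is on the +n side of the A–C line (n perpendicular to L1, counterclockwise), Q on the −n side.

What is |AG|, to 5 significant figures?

55.348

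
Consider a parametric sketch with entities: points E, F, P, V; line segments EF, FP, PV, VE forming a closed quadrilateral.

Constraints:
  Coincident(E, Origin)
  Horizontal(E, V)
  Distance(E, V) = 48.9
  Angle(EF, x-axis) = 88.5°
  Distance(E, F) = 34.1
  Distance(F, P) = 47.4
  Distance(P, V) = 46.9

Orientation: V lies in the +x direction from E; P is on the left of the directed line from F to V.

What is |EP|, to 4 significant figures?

66.03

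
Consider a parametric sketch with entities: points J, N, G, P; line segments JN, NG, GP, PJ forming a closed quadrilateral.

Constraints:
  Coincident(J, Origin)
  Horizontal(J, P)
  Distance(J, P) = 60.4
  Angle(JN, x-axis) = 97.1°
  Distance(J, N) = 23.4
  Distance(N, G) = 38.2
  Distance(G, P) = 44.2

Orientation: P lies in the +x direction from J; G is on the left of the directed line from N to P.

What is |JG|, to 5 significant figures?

48.423

Checks: |NG| = 38.20 ✓; |GP| = 44.20 ✓.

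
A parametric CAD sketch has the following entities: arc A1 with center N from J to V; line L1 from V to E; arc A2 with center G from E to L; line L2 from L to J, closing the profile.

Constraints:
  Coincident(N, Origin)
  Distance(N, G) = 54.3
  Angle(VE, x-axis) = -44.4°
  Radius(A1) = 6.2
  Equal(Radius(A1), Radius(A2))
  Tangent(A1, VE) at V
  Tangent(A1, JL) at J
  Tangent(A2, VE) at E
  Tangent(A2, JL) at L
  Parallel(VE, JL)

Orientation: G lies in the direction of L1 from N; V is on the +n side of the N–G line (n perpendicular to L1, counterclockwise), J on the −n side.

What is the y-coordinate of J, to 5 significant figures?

-4.4297

The slot axis is L1's direction at -44.4°, so u = (cos -44.4°, sin -44.4°) = (0.71447, -0.69966) and n = (−sin -44.4°, cos -44.4°) = (0.69966, 0.71447). N is at the origin and G lies 54.3 along u from N, so G = 54.3·u = (38.796, -37.992). Tangency of A1 to both parallel lines with radius 6.2 puts V and J at N ± 6.2·n: V = (4.3379, 4.4297), J = (-4.3379, -4.4297). So J.y = -4.4297.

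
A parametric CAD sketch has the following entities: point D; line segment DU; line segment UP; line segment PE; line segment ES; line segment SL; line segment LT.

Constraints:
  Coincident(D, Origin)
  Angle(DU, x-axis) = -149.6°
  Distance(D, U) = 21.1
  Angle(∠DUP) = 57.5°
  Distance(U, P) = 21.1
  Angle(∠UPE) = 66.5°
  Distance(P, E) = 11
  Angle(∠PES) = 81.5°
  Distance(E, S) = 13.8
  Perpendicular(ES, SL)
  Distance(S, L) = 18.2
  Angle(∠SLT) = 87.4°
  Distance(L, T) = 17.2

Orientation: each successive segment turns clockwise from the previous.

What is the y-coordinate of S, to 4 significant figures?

-5.772

D is at the origin; DU runs at -149.6° with length 21.1, so U = (-18.20, -10.68). ∠DUP = 57.5° gives UP at 87.90° from the x-axis; with |UP| = 21.1, P = (-17.43, 10.41). ∠UPE = 66.5° gives PE at -25.60° from the x-axis; with |PE| = 11.0, E = (-7.506, 5.656). ∠PES = 81.5° gives ES at -124.1° from the x-axis; with |ES| = 13.8, S = (-15.24, -5.772). So S.y = -5.772.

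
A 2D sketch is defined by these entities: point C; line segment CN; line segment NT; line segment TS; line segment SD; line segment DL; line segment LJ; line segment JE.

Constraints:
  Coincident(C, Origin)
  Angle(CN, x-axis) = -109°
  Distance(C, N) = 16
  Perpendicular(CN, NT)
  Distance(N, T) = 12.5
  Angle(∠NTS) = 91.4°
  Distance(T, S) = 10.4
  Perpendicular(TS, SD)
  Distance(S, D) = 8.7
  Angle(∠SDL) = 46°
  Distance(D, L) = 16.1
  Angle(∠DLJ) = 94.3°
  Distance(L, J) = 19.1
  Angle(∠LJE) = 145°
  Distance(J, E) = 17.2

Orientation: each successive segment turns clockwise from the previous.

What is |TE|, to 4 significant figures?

35.13

C is at the origin; CN runs at -109.0° with length 16.0, so N = (-5.209, -15.13). The perpendicularity gives NT at right angles to CN, so NT runs at 161.0°; with |NT| = 12.5, T = (-17.03, -11.06). ∠NTS = 91.4° gives TS at 72.40° from the x-axis; with |TS| = 10.4, S = (-13.88, -1.146). The perpendicularity gives SD at right angles to TS, so SD runs at -17.60°; with |SD| = 8.7, D = (-5.591, -3.776). ∠SDL = 46.0° gives DL at -151.6° from the x-axis; with |DL| = 16.1, L = (-19.75, -11.43). ∠DLJ = 94.3° gives LJ at 122.7° from the x-axis; with |LJ| = 19.1, J = (-30.07, 4.639). ∠LJE = 145.0° gives JE at 87.70° from the x-axis; with |JE| = 17.2, E = (-29.38, 21.83). Then |TE| = |E − T| = 35.13.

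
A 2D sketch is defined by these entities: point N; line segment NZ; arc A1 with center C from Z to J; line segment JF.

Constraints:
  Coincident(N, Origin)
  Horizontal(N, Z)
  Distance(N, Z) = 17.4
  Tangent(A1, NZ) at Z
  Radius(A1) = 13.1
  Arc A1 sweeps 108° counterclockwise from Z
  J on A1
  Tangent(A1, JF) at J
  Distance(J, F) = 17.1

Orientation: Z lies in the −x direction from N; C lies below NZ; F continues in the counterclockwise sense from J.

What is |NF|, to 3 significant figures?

41.5

On A1, Z sits at bearing 90° from C; a 108° counterclockwise sweep puts J at bearing 198°, so J = C + 13.1·(cos 198°, sin 198°) = (-29.9, -17.1). A1 meets JF tangentially, so CJ is at right angles to JF, so JF runs along (−sin 198°, cos 198°); with |JF| = 17.1, F = (-24.6, -33.4). Then |NF| = |F − N| = 41.5.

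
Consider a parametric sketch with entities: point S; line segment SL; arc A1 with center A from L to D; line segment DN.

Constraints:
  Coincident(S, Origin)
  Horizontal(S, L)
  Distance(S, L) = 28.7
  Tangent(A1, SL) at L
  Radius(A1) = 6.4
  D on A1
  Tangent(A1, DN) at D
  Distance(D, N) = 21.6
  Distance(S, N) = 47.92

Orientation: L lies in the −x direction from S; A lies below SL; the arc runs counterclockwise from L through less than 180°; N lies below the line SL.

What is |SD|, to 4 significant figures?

35.20

S is at the origin; S and L share the same y with |SL| = 28.7 and L on the −x side, so L = (-28.70, 0.000). The tangent condition forces AL to be normal to SL, so A = L + (0, -6.4) = (-28.70, -6.400). Since AD ⟂ DN (tangency), |AN| = √(6.4² + 21.6²) = 22.53 regardless of where D sits on A1. So N lies on both circle(S, 47.92) and circle(A, 22.53); the below-SL intersection is N = (-40.52, -25.58). D is the foot of the tangent from N: D = (-34.88, -4.727).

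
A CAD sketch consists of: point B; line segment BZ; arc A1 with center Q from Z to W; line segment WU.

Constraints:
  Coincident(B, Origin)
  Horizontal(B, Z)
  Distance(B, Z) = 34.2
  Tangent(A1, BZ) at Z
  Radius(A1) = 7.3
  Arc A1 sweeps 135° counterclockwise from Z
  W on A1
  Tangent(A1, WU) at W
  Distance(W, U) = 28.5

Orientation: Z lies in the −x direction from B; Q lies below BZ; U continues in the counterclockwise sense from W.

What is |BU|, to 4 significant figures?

37.85

On A1, Z sits at bearing 90° from Q; a 135° counterclockwise sweep puts W at bearing 225°, so W = Q + 7.3·(cos 225°, sin 225°) = (-39.36, -12.46). Tangency of A1 to WU means the radius QW is perpendicular to WU, so WU runs along (−sin 225°, cos 225°); with |WU| = 28.5, U = (-19.21, -32.61). Then |BU| = |U − B| = 37.85.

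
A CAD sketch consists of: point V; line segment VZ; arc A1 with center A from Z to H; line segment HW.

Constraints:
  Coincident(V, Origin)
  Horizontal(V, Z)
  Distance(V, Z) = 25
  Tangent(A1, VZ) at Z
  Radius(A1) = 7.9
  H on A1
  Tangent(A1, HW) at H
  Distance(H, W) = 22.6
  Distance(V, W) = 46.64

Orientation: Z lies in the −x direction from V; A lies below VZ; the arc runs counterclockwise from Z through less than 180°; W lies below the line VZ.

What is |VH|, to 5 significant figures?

33.425

Checks: V.y = 0.00, Z.y = 0.00 ✓; |AH| = 7.900 ✓; ∠(AH, HW) = 90.00° ✓; |HW| = 22.60 ✓; |VW| = 46.64 ✓.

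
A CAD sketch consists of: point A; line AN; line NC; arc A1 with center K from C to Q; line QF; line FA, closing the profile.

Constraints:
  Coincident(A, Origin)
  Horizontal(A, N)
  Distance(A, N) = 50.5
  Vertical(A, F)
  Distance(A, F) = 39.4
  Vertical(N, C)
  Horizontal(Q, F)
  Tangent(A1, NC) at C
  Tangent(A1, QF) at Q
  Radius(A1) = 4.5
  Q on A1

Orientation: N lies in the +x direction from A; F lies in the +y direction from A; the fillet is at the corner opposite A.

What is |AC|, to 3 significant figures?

61.4

A is at the origin; AN is horizontal with |AN| = 50.5 and N on the +x side, so N = (50.5, 0.00). A and F share the same x with |AF| = 39.4 and F on the +y side, so F = (0.00, 39.4). The virtual corner opposite A is at (50.5, 39.4). The tangent condition forces KC to be normal to NC and since A1 is tangent to QF there, KQ ⟂ QF, with radius 4.5, so the center K sits 4.5 in from both sides at K = (46.0, 34.9). That places the tangent points at C = (50.5, 34.9) on NC and Q = (46.0, 39.4) on QF. Then |AC| = |C − A| = 61.4.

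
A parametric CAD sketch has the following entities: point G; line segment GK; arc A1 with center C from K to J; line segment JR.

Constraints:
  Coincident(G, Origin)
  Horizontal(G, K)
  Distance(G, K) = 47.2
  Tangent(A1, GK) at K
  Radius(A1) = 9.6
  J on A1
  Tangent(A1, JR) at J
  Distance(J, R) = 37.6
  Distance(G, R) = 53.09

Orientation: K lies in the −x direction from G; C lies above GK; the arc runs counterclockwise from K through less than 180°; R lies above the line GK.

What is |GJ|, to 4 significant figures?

38.57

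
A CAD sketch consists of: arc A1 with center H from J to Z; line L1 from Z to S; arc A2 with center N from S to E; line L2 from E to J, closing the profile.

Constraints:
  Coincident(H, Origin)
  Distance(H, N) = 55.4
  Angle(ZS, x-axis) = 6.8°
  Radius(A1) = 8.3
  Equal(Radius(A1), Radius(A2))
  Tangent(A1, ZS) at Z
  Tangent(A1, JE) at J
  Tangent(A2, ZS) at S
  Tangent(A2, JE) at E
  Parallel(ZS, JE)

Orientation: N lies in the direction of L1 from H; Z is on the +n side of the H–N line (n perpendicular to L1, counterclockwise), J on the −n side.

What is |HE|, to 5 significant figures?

56.018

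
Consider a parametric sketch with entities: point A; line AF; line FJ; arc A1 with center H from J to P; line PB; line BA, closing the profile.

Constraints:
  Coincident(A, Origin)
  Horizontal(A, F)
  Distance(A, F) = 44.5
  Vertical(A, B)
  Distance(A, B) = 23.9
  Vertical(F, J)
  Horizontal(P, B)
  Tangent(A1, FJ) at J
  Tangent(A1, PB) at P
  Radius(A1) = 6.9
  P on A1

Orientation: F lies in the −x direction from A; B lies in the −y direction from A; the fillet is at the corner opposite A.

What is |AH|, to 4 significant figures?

41.26

AB is vertical with |AB| = 23.9 and B on the −y side, so B = (0.000, -23.90). The virtual corner opposite A is at (-44.50, -23.90). A1 meets FJ tangentially, so HJ is at right angles to FJ and since A1 is tangent to PB there, HP ⟂ PB, with radius 6.9, so the center H sits 6.9 in from both sides at H = (-37.60, -17.00). Then |AH| = |H − A| = 41.26.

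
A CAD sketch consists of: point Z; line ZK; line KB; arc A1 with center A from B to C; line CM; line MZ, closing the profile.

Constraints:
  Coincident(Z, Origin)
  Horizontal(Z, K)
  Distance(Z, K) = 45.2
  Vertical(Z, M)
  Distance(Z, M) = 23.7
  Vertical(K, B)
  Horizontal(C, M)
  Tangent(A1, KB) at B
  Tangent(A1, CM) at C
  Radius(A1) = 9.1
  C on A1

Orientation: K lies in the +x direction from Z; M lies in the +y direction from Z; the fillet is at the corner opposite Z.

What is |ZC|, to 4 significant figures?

43.18

Z is at the origin; ZK is horizontal with |ZK| = 45.2 and K on the +x side, so K = (45.20, 0.000). ZM is vertical with |ZM| = 23.7 and M on the +y side, so M = (0.000, 23.70). The virtual corner opposite Z is at (45.20, 23.70). The tangent condition forces AB to be normal to KB and since A1 is tangent to CM there, AC ⟂ CM, with radius 9.1, so the center A sits 9.1 in from both sides at A = (36.10, 14.60). That places the tangent points at B = (45.20, 14.60) on KB and C = (36.10, 23.70) on CM. Then |ZC| = |C − Z| = 43.18.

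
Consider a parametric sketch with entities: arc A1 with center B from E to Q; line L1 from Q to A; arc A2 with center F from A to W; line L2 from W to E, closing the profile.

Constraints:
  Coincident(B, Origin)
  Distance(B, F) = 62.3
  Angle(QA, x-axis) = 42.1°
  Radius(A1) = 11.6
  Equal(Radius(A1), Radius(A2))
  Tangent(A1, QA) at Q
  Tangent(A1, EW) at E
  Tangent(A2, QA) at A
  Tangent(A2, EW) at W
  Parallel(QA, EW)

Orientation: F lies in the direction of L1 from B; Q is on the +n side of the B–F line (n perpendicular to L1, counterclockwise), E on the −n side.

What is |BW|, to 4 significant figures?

63.37

The slot axis is L1's direction at 42.1°, so u = (cos 42.1°, sin 42.1°) = (0.7420, 0.6704) and n = (−sin 42.1°, cos 42.1°) = (-0.6704, 0.7420). B is at the origin and F lies 62.3 along u from B, so F = 62.3·u = (46.23, 41.77). Tangency of A1 to both parallel lines with radius 11.6 puts Q and E at B ± 11.6·n: Q = (-7.777, 8.607), E = (7.777, -8.607). Equal radii place A and W the same way about F: A = F + 11.6·n = (38.45, 50.37), W = F − 11.6·n = (54.00, 33.16). Then |BW| = |W − B| = 63.37.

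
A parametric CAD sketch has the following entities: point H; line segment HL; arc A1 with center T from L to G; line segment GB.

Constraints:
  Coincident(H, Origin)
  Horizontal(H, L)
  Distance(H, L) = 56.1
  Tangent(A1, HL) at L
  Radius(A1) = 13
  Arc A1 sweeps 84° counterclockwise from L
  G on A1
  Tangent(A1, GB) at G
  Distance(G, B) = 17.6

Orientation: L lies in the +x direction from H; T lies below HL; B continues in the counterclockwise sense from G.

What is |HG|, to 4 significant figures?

44.71

H is at the origin; HL is horizontal with |HL| = 56.1 and L on the +x side, so L = (56.10, 0.000). A1 meets HL tangentially, so TL is at right angles to HL, so T = L + (0, -13) = (56.10, -13.00). On A1, L sits at bearing 90° from T; an 84° counterclockwise sweep puts G at bearing 174°, so G = T + 13.0·(cos 174°, sin 174°) = (43.17, -11.64). Then |HG| = |G − H| = 44.71.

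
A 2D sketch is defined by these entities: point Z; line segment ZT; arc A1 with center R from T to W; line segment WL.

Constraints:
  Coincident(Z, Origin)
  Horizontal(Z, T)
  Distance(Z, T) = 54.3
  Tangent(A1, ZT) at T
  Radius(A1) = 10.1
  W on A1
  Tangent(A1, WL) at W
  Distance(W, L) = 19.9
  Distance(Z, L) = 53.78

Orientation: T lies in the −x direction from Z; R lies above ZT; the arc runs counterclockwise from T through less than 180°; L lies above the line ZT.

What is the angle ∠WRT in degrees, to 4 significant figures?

90.93°

Z is at the origin; ZT is horizontal with |ZT| = 54.3 and T on the −x side, so T = (-54.30, 0.000). Tangency of A1 to ZT means the radius RT is perpendicular to ZT, so R = T + (0, 10.1) = (-54.30, 10.10). Since RW ⟂ WL (tangency), |RL| = √(10.1² + 19.9²) = 22.32 regardless of where W sits on A1. So L lies on both circle(Z, 53.78) and circle(R, 22.32); the above-ZT intersection is L = (-44.53, 30.16). W is the foot of the tangent from L: W = (-44.20, 10.26).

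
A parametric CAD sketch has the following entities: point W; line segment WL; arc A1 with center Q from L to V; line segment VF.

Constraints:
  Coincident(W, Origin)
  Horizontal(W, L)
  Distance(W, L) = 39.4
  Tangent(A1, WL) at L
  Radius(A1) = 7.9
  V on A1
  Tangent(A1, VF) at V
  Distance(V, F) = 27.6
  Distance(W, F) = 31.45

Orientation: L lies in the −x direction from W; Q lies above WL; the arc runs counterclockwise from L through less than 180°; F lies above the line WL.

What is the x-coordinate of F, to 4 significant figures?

-17.32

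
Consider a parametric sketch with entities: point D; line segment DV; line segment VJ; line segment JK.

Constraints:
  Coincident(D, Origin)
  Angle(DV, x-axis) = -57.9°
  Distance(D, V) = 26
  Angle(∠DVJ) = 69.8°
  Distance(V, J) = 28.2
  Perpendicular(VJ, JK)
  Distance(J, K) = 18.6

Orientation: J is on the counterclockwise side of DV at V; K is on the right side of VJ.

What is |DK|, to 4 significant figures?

47.10

D is at the origin; DV runs at -57.9° with length 26.0, so V = 26.0·(cos -57.9°, sin -57.9°) = (13.82, -22.03). ∠DVJ = 69.8°, so VJ runs at -57.9° + (180° − 69.8°) = 52.30° from the x-axis; with |VJ| = 28.2, J = V + 28.2·(cos 52.30°, sin 52.30°) = (31.06, 0.2873). VJ is perpendicular to JK; with |JK| = 18.6 on the right of VJ, K = J + 18.6·(0.7912, -0.6115) = (45.78, -11.09). Then |DK| = |K − D| = 47.10.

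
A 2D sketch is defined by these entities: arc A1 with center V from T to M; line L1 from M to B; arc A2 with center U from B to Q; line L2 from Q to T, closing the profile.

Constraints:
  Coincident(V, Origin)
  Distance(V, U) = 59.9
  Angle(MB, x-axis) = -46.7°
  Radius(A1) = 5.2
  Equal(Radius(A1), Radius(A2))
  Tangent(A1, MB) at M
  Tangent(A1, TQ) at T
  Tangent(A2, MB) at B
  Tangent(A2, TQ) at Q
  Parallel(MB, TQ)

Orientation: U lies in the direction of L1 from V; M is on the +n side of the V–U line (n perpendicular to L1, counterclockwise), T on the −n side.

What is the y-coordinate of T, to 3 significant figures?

-3.57

V is at the origin and U lies 59.9 along u from V, so U = 59.9·u = (41.1, -43.6). Tangency of A1 to both parallel lines with radius 5.2 puts M and T at V ± 5.2·n: M = (3.78, 3.57), T = (-3.78, -3.57). So T.y = -3.57.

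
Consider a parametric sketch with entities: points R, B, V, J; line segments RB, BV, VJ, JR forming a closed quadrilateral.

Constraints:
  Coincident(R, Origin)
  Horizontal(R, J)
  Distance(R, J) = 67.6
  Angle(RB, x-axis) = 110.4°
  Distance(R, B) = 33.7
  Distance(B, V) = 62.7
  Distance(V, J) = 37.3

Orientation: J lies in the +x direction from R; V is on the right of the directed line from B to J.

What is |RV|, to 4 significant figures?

34.98

R is at the origin; R and J share the same y with |RJ| = 67.6 and J in +x, so J = (67.6, 0). RB runs at 110.4° with |RB| = 33.7, so B = (-11.75, 31.59). V is determined by |BV| = 62.7 and |VJ| = 37.3 together: it lies at the intersection of circle(B, 62.7) and circle(J, 37.3). With |BJ| = 85.40, the foot of the radical line on BJ is 57.57 from B and the perpendicular offset is √(62.7² − 57.57²) = 24.83. Taking the right-of-BJ solution: V = (32.56, -12.78).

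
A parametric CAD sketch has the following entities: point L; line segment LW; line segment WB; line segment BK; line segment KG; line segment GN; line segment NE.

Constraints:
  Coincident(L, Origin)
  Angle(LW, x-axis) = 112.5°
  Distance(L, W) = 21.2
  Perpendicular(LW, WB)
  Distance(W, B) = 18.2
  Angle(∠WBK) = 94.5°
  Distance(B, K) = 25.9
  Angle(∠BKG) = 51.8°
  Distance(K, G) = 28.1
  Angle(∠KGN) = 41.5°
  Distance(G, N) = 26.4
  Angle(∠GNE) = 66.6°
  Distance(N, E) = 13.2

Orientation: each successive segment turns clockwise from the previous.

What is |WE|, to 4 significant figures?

27.45

L is at the origin; LW runs at 112.5° with length 21.2, so W = (-8.113, 19.59). LW is perpendicular to WB, so WB runs at 22.50°; with |WB| = 18.2, B = (8.702, 26.55). ∠WBK = 94.5° gives BK at -63.00° from the x-axis; with |BK| = 25.9, K = (20.46, 3.474). ∠BKG = 51.8° gives KG at 168.8° from the x-axis; with |KG| = 28.1, G = (-7.105, 8.932). ∠KGN = 41.5° gives GN at 30.30° from the x-axis; with |GN| = 26.4, N = (15.69, 22.25). ∠GNE = 66.6° gives NE at -83.10° from the x-axis; with |NE| = 13.2, E = (17.27, 9.147). Then |WE| = |E − W| = 27.45.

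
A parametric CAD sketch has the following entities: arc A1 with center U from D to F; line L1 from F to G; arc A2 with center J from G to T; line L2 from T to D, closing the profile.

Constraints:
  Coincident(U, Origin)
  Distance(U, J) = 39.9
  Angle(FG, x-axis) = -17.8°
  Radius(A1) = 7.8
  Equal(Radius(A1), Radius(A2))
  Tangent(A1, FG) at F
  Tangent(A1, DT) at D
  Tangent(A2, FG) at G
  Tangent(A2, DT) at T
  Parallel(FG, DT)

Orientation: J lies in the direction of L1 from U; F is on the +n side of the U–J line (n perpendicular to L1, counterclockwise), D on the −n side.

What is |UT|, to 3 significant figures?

40.7

The slot axis is L1's direction at -17.8°, so u = (cos -17.8°, sin -17.8°) = (0.952, -0.306) and n = (−sin -17.8°, cos -17.8°) = (0.306, 0.952). U is at the origin and J lies 39.9 along u from U, so J = 39.9·u = (38.0, -12.2). Tangency of A1 to both parallel lines with radius 7.8 puts F and D at U ± 7.8·n: F = (2.38, 7.43), D = (-2.38, -7.43). Equal radii place G and T the same way about J: G = J + 7.8·n = (40.4, -4.77), T = J − 7.8·n = (35.6, -19.6). Then |UT| = |T − U| = 40.7.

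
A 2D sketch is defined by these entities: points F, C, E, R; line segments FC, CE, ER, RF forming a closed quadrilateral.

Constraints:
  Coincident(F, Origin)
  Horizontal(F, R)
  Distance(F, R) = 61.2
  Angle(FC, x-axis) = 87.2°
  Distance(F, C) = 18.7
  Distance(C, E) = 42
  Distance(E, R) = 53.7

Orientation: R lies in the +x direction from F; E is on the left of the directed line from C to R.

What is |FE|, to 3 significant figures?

56.4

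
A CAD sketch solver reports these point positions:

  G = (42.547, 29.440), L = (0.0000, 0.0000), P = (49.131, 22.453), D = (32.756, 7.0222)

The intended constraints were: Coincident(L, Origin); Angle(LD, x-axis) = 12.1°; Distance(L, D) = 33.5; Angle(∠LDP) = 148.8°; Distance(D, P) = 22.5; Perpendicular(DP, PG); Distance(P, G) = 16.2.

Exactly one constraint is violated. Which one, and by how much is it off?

Distance(P, G) = 16.2 — off by 6.60.

L = (0.00, 0.00) ✓; LD at 12.10° ✓; |LD| = 33.50 ✓; ∠LDP = 148.8° ✓; |DP| = 22.50 ✓; ∠(DP, PG) = 90.00° ✓; |PG| = 9.600 ✗.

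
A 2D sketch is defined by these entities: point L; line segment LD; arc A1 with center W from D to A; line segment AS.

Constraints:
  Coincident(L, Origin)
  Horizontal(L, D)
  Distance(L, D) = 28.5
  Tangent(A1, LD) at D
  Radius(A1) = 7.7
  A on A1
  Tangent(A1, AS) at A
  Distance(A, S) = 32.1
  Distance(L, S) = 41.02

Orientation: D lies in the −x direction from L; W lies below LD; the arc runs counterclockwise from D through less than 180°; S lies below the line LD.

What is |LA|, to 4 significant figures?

36.79

Checks: ∠(WD, DL) = 90.00° ✓; |WD| = 7.700 ✓; |WA| = 7.700 ✓; ∠(WA, AS) = 90.00° ✓; |AS| = 32.10 ✓; |LS| = 41.02 ✓.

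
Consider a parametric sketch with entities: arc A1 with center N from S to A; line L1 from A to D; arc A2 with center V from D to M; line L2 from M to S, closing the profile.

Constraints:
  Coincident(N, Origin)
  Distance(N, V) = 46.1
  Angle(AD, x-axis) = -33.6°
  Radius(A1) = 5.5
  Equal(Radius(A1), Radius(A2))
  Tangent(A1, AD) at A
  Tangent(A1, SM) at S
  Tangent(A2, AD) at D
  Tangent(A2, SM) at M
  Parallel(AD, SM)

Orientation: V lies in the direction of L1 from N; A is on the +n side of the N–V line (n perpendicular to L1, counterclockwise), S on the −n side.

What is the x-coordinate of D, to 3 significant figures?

41.4

The slot axis is L1's direction at -33.6°, so u = (cos -33.6°, sin -33.6°) = (0.833, -0.553) and n = (−sin -33.6°, cos -33.6°) = (0.553, 0.833). N is at the origin and V lies 46.1 along u from N, so V = 46.1·u = (38.4, -25.5). Tangency of A1 to both parallel lines with radius 5.5 puts A and S at N ± 5.5·n: A = (3.04, 4.58), S = (-3.04, -4.58). Equal radii place D and M the same way about V: D = V + 5.5·n = (41.4, -20.9), M = V − 5.5·n = (35.4, -30.1). So D.x = 41.4.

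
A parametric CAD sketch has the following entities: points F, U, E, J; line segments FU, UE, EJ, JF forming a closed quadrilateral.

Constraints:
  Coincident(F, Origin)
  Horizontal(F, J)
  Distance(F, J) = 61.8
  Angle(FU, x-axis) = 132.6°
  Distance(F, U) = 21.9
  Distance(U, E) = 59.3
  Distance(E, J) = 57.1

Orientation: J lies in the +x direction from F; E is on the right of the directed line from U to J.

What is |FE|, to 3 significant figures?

38.0

F is at the origin; F and J share the same y with |FJ| = 61.8 and J in +x, so J = (61.8, 0). FU runs at 132.6° with |FU| = 21.9, so U = (-14.8, 16.1). E is determined by |UE| = 59.3 and |EJ| = 57.1 together: it lies at the intersection of circle(U, 59.3) and circle(J, 57.1). With |UJ| = 78.3, the foot of the radical line on UJ is 40.8 from U and the perpendicular offset is √(59.3² − 40.8²) = 43.0. Taking the right-of-UJ solution: E = (16.2, -34.4).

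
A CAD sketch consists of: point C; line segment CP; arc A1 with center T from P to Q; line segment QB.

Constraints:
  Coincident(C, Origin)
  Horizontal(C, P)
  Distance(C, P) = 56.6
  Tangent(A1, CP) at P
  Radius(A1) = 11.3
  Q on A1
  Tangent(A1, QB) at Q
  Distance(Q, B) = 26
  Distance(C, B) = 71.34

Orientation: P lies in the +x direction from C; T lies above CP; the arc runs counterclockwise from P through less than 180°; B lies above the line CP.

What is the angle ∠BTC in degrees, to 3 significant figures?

107°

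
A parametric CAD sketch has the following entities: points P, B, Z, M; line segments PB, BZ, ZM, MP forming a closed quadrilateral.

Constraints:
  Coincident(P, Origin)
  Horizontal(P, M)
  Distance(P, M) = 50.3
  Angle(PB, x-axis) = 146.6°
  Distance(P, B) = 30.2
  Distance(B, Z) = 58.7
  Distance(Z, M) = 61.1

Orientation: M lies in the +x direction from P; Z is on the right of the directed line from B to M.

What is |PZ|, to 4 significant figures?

35.96

P is at the origin; PM is horizontal with |PM| = 50.3 and M in +x, so M = (50.3, 0). PB runs at 146.6° with |PB| = 30.2, so B = (-25.21, 16.62). Z is determined by |BZ| = 58.7 and |ZM| = 61.1 together: it lies at the intersection of circle(B, 58.7) and circle(M, 61.1). With |BM| = 77.32, the foot of the radical line on BM is 36.80 from B and the perpendicular offset is √(58.7² − 36.80²) = 45.73. Taking the right-of-BM solution: Z = (0.8954, -35.95).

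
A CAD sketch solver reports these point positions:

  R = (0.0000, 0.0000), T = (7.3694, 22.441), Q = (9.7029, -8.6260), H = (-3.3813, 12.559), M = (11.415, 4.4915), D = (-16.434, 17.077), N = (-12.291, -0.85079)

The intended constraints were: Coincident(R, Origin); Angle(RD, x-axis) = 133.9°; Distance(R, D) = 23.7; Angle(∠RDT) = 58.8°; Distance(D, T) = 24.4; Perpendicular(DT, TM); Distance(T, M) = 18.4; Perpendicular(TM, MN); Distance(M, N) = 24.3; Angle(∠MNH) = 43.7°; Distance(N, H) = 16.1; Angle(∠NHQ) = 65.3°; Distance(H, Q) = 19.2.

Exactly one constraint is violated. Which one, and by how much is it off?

Distance(H, Q) = 19.2 — off by 5.70.

R = (0.00, 0.00) ✓; RD at 133.9° ✓; |RD| = 23.70 ✓; ∠RDT = 58.80° ✓; |DT| = 24.40 ✓; ∠(DT, TM) = 90.00° ✓; |TM| = 18.40 ✓; ∠(TM, MN) = 90.00° ✓; |MN| = 24.30 ✓; ∠MNH = 43.70° ✓; |NH| = 16.10 ✓; ∠NHQ = 65.30° ✓; |HQ| = 24.90 ✗.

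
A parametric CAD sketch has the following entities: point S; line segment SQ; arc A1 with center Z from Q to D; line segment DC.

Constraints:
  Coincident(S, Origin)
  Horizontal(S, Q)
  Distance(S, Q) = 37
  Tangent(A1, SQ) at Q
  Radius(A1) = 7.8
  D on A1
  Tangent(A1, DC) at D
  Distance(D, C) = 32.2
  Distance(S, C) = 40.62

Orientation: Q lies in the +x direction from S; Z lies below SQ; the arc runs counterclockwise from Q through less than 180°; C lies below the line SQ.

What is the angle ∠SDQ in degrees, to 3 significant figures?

134°

Checks: S = (0.00, 0.00) ✓; |SQ| = 37.00 ✓; |ZD| = 7.800 ✓; ∠(ZD, DC) = 90.00° ✓; |DC| = 32.20 ✓; |SC| = 40.62 ✓.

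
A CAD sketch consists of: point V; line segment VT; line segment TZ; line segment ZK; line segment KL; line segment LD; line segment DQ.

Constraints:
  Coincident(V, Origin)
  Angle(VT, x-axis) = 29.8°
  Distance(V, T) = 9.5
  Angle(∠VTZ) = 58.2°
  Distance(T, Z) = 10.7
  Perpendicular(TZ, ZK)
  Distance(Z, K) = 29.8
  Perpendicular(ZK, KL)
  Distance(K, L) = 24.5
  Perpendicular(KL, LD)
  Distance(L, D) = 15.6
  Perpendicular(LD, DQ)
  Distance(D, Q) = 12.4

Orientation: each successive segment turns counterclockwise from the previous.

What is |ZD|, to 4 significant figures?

28.32

V is at the origin; VT runs at 29.8° with length 9.5, so T = (8.244, 4.721). ∠VTZ = 58.2° gives TZ at 151.6° from the x-axis; with |TZ| = 10.7, Z = (-1.168, 9.810). The perpendicularity gives ZK at right angles to TZ, so ZK runs at -118.4°; with |ZK| = 29.8, K = (-15.34, -16.40). ZK is perpendicular to KL, so KL runs at -28.40°; with |KL| = 24.5, L = (6.209, -28.06). KL is perpendicular to LD, so LD runs at 61.60°; with |LD| = 15.6, D = (13.63, -14.33). Then |ZD| = |D − Z| = 28.32.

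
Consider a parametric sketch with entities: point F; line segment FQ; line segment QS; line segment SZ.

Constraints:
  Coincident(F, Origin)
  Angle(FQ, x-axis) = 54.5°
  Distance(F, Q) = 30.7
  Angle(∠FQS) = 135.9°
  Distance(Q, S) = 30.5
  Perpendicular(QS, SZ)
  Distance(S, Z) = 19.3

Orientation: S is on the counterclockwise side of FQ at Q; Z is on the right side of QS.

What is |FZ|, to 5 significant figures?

66.443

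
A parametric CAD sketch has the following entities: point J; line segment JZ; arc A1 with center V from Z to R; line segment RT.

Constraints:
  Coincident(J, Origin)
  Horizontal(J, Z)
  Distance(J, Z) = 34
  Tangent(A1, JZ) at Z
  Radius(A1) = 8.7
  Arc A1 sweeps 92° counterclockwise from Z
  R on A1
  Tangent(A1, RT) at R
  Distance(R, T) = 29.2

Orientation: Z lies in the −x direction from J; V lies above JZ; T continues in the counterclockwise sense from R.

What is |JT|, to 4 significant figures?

46.38

J is at the origin; J and Z share the same y with |JZ| = 34.0 and Z on the −x side, so Z = (-34.00, 0.000). The tangent condition forces VZ to be normal to JZ, so V = Z + (0, 8.7) = (-34.00, 8.700). On A1, Z sits at bearing -90° from V; a 92° counterclockwise sweep puts R at bearing 2°, so R = V + 8.7·(cos 2°, sin 2°) = (-25.31, 9.004). A1 meets RT tangentially, so VR is at right angles to RT, so RT runs along (−sin 2°, cos 2°); with |RT| = 29.2, T = (-26.32, 38.19). Then |JT| = |T − J| = 46.38.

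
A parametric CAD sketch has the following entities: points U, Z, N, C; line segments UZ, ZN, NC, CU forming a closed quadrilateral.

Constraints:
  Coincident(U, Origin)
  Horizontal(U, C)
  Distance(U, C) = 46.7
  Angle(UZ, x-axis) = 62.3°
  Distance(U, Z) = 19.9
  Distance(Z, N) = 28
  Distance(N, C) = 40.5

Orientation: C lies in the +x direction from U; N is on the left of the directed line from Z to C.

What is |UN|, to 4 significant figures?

47.25

U is at the origin; UC is horizontal with |UC| = 46.7 and C in +x, so C = (46.7, 0). UZ runs at 62.3° with |UZ| = 19.9, so Z = (9.250, 17.62). N is determined by |ZN| = 28.0 and |NC| = 40.5 together: it lies at the intersection of circle(Z, 28.0) and circle(C, 40.5). With |ZC| = 41.39, the foot of the radical line on ZC is 10.35 from Z and the perpendicular offset is √(28.0² − 10.35²) = 26.02. Taking the left-of-ZC solution: N = (29.69, 36.76).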